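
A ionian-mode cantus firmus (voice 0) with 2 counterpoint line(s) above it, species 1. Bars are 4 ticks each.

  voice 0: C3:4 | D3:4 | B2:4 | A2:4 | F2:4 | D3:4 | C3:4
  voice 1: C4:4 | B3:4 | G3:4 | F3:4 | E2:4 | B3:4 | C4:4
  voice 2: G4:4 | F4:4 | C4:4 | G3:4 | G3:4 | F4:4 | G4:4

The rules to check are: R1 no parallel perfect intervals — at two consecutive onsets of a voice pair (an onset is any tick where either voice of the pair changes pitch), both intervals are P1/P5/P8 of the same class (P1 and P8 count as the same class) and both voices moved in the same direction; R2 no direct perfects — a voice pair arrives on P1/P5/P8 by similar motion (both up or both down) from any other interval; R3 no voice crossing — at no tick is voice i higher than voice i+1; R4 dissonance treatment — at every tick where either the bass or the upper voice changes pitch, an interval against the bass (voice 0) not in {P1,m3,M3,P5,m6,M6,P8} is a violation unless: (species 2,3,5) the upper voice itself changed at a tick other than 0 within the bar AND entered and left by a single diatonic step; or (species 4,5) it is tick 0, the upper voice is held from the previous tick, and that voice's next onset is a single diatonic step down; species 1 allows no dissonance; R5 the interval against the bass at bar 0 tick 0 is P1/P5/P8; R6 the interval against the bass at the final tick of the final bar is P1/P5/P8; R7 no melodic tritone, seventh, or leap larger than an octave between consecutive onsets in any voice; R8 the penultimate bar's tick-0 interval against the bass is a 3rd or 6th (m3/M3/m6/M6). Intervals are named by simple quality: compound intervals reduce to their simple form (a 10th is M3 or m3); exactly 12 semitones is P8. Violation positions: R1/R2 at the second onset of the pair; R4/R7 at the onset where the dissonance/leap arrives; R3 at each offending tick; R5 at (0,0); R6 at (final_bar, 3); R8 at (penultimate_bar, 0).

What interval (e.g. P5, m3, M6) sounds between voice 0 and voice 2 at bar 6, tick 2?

P5

voice 0=C3 voice 2=G4 -> P5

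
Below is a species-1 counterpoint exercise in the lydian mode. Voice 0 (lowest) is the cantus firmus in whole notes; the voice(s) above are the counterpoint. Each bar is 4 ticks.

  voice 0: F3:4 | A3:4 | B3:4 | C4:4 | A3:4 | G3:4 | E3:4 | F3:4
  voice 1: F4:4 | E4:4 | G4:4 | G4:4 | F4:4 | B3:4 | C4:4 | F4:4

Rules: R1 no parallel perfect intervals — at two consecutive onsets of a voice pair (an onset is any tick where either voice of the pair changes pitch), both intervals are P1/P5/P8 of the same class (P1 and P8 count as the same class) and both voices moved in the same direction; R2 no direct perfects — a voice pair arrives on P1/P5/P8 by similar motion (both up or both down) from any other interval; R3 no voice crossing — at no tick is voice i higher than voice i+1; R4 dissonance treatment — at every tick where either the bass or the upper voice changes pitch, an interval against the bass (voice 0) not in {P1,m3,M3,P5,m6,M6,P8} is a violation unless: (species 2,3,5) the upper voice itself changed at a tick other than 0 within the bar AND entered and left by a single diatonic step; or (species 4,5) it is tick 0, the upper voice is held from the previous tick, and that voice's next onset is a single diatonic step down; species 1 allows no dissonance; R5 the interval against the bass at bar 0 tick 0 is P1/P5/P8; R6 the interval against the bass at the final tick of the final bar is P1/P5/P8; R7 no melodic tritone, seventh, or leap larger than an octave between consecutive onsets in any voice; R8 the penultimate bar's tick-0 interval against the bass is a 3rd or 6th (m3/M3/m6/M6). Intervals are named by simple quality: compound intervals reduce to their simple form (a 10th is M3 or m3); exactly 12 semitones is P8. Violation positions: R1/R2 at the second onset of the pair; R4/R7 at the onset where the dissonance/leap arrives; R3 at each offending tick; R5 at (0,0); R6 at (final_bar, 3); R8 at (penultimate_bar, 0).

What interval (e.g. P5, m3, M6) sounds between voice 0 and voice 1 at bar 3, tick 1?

voice 0=C4 voice 1=G4 -> P5

P5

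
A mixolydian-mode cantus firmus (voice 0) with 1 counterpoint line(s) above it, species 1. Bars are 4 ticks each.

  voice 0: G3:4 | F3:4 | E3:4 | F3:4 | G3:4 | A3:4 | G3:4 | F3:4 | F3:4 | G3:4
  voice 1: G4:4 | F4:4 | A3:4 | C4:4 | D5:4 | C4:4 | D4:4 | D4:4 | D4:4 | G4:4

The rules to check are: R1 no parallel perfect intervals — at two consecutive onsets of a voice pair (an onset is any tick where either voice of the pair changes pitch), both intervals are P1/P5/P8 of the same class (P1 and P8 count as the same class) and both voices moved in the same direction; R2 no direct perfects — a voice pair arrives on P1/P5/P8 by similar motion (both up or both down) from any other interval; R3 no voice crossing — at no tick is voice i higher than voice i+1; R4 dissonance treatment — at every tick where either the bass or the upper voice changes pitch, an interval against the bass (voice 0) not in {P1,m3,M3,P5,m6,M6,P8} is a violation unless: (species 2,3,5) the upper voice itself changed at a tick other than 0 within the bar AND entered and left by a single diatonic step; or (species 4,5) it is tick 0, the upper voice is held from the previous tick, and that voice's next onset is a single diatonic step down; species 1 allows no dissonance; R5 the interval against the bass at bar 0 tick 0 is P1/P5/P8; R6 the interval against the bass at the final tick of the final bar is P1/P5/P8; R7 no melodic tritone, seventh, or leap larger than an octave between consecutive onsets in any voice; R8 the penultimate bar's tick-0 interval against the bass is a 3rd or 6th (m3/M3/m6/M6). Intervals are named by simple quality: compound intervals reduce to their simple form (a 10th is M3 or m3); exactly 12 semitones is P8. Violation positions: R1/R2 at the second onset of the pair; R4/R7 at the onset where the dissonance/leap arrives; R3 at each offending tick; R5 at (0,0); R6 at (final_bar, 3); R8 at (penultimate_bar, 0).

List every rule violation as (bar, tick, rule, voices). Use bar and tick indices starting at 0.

(1, 0, R1, (0, 1))
(2, 0, R4, (0, 1))
(3, 0, R2, (0, 1))
(4, 0, R1, (0, 1))
(4, 0, R7, (1,))
(5, 0, R7, (1,))
(9, 0, R2, (0, 1))

bar 0: v0=G3 v1=G4 downbeat P8
bar 1: v0=F3 v1=F4 downbeat P8
bar 2: v0=E3 v1=A3 downbeat P4
bar 3: v0=F3 v1=C4 downbeat P5
bar 4: v0=G3 v1=D5 downbeat P5
bar 5: v0=A3 v1=C4 downbeat m3
bar 6: v0=G3 v1=D4 downbeat P5
bar 7: v0=F3 v1=D4 downbeat M6
bar 8: v0=F3 v1=D4 downbeat M6
bar 9: v0=G3 v1=G4 downbeat P8
  -> R1 @ bar 1 tick 0 v(0, 1): G3/G4 P8 -> F3/F4 P8 similar
  -> R4 @ bar 2 tick 0 v(0, 1): E3/A3 P4 untreated
  -> R2 @ bar 3 tick 0 v(0, 1): E3/A3 P4 -> F3/C4 P5 similar
  -> R1 @ bar 4 tick 0 v(0, 1): F3/C4 P5 -> G3/D5 P5 similar
  -> R7 @ bar 4 tick 0 v(1,): C4->D5 leap 14st
  -> R7 @ bar 5 tick 0 v(1,): D5->C4 leap 14st
  -> R2 @ bar 9 tick 0 v(0, 1): F3/D4 M6 -> G3/G4 P8 similar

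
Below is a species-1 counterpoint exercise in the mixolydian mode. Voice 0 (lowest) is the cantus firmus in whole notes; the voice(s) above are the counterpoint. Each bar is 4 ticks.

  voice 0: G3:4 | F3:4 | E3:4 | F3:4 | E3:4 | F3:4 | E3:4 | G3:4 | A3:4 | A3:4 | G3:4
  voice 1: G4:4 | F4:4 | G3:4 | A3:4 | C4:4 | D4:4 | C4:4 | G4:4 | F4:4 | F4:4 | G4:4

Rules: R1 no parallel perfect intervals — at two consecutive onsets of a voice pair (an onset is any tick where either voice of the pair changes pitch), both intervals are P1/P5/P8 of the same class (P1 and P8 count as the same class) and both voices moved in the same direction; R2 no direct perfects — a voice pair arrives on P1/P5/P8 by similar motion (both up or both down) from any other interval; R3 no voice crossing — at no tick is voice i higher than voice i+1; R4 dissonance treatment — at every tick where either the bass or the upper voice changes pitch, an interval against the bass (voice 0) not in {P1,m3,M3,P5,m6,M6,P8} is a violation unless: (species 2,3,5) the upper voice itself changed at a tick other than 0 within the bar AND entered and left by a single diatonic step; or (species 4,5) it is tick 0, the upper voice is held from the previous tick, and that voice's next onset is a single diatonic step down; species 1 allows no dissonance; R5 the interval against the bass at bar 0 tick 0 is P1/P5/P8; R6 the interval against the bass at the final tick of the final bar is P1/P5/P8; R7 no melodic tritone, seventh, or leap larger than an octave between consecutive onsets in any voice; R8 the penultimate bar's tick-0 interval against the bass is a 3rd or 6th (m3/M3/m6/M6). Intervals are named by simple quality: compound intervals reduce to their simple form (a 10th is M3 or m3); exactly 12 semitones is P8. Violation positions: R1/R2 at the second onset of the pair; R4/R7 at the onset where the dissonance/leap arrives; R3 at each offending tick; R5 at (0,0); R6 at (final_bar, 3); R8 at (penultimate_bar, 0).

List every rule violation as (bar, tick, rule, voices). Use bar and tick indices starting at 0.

bar 0: v0=G3 v1=G4 downbeat P8
bar 1: v0=F3 v1=F4 downbeat P8
bar 2: v0=E3 v1=G3 downbeat m3
bar 3: v0=F3 v1=A3 downbeat M3
bar 4: v0=E3 v1=C4 downbeat m6
bar 5: v0=F3 v1=D4 downbeat M6
bar 6: v0=E3 v1=C4 downbeat m6
bar 7: v0=G3 v1=G4 downbeat P8
bar 8: v0=A3 v1=F4 downbeat m6
bar 9: v0=A3 v1=F4 downbeat m6
bar 10: v0=G3 v1=G4 downbeat P8
  -> R1 @ bar 1 tick 0 v(0, 1): G3/G4 P8 -> F3/F4 P8 similar
  -> R7 @ bar 2 tick 0 v(1,): F4->G3 leap 10st
  -> R2 @ bar 7 tick 0 v(0, 1): E3/C4 m6 -> G3/G4 P8 similar

(1, 0, R1, (0, 1))
(2, 0, R7, (1,))
(7, 0, R2, (0, 1))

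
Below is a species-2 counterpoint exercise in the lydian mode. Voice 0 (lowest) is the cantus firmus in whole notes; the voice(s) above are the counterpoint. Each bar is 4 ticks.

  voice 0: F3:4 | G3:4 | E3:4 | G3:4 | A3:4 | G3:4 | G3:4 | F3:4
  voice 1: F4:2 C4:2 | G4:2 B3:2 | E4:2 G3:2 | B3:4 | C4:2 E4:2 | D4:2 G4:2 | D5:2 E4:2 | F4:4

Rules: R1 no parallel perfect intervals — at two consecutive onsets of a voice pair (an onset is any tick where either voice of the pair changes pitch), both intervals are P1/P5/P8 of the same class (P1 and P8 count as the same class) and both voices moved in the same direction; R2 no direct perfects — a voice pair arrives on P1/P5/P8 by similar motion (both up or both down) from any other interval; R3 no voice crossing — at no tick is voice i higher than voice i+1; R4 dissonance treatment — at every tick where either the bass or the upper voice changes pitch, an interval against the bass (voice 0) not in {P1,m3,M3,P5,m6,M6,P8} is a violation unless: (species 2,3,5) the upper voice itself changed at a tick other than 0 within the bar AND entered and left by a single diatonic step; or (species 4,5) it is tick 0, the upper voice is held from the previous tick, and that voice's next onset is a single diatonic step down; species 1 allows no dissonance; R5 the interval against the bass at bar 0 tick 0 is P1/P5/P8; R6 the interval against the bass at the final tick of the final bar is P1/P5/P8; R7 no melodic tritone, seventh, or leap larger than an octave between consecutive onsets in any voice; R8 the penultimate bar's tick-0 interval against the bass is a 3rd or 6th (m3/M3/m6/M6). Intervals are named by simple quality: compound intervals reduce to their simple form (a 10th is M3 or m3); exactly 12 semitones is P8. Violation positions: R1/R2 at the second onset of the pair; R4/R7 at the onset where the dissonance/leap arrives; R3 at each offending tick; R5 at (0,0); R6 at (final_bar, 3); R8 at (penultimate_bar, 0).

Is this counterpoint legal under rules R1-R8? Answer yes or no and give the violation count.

bar 0: v0=F3 v1=F4 (P8)
bar 1: v0=G3 v1=G4 (P8)
bar 2: v0=E3 v1=E4 (P8)
bar 3: v0=G3 v1=B3 (M3)
bar 4: v0=A3 v1=C4 (m3)
bar 5: v0=G3 v1=D4 (P5)
bar 6: v0=G3 v1=D5 (P5)
bar 7: v0=F3 v1=F4 (P8)
  R2 @ bar1.0: F3/C4 P5 -> G3/G4 P8 similar
  R1 @ bar5.0: A3/E4 P5 -> G3/D4 P5 similar
  R8 @ bar6.0: penult P5 not 3rd/6th
  R7 @ bar6.2: D5->E4 leap 10st

No (4 violations)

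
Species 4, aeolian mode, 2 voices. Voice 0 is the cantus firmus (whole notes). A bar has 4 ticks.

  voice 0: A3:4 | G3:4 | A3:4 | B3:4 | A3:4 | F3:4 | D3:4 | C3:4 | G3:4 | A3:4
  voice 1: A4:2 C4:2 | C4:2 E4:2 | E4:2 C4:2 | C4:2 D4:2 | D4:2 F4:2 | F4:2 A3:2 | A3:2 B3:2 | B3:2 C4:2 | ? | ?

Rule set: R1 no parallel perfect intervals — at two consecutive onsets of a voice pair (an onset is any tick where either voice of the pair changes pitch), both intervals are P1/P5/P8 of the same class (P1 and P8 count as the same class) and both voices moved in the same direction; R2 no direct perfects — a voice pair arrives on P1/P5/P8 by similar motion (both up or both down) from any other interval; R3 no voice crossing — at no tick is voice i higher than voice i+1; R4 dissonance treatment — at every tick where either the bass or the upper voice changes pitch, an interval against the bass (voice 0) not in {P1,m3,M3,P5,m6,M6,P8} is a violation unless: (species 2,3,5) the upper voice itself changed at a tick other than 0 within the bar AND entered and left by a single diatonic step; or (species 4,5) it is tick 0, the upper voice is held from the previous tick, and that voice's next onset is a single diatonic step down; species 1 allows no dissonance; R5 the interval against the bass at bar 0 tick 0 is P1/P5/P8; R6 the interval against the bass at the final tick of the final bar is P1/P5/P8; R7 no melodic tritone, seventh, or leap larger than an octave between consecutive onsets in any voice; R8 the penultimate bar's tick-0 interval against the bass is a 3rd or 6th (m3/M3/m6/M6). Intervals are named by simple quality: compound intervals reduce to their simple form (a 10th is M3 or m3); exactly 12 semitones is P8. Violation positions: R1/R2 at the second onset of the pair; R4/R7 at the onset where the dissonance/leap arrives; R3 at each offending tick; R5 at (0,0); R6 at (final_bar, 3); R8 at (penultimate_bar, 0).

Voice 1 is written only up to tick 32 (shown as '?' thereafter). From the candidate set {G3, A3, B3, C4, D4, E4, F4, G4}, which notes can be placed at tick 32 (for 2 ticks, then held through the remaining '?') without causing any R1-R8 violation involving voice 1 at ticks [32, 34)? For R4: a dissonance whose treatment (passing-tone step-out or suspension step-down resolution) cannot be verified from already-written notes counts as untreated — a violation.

G3: violates R8
A3: violates R4,R8
B3: legal
C4: violates R4,R8
D4: violates R2,R8
E4: legal
F4: violates R4,R8
G4: violates R1,R8

{B3, E4}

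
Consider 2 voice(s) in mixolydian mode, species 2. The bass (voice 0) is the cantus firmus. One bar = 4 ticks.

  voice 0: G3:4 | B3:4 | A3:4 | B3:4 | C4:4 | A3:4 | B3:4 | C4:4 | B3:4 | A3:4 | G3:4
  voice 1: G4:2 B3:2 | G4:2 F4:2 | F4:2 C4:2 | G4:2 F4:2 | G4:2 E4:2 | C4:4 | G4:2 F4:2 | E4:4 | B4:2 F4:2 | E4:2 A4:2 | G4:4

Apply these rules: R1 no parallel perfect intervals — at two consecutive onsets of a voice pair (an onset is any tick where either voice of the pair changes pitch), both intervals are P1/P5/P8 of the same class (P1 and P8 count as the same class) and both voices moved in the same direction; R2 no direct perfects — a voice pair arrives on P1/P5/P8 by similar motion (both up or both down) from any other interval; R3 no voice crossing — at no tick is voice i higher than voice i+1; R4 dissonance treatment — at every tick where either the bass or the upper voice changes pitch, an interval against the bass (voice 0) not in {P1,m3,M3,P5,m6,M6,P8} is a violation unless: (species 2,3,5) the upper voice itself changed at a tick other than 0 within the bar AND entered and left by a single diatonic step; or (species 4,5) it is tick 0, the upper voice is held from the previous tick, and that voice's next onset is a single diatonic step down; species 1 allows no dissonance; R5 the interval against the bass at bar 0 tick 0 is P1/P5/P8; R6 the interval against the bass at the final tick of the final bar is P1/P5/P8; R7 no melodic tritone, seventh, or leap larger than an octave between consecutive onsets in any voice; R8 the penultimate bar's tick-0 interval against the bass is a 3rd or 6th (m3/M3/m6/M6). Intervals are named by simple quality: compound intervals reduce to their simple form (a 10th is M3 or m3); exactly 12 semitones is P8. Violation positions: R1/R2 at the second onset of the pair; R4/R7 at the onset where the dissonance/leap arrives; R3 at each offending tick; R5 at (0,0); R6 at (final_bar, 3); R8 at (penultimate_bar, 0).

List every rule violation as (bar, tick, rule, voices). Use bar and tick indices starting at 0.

(1, 2, R4, (0, 1))
(4, 0, R2, (0, 1))
(8, 2, R4, (0, 1))
(8, 2, R7, (1,))
(9, 0, R2, (0, 1))
(9, 0, R8, (0, 1))
(10, 0, R1, (0, 1))

bar 0: v0=G3 v1=G4 downbeat P8
bar 1: v0=B3 v1=G4 downbeat m6
bar 2: v0=A3 v1=F4 downbeat m6
bar 3: v0=B3 v1=G4 downbeat m6
bar 4: v0=C4 v1=G4 downbeat P5
bar 5: v0=A3 v1=C4 downbeat m3
bar 6: v0=B3 v1=G4 downbeat m6
bar 7: v0=C4 v1=E4 downbeat M3
bar 8: v0=B3 v1=B4 downbeat P8
bar 9: v0=A3 v1=E4 downbeat P5
bar 10: v0=G3 v1=G4 downbeat P8
  -> R4 @ bar 1 tick 2 v(0, 1): B3/F4 TT untreated
  -> R2 @ bar 4 tick 0 v(0, 1): B3/F4 TT -> C4/G4 P5 similar
  -> R4 @ bar 8 tick 2 v(0, 1): B3/F4 TT untreated
  -> R7 @ bar 8 tick 2 v(1,): B4->F4 leap 6st
  -> R2 @ bar 9 tick 0 v(0, 1): B3/F4 TT -> A3/E4 P5 similar
  -> R8 @ bar 9 tick 0 v(0, 1): penult P5 not 3rd/6th
  -> R1 @ bar 10 tick 0 v(0, 1): A3/A4 P8 -> G3/G4 P8 similar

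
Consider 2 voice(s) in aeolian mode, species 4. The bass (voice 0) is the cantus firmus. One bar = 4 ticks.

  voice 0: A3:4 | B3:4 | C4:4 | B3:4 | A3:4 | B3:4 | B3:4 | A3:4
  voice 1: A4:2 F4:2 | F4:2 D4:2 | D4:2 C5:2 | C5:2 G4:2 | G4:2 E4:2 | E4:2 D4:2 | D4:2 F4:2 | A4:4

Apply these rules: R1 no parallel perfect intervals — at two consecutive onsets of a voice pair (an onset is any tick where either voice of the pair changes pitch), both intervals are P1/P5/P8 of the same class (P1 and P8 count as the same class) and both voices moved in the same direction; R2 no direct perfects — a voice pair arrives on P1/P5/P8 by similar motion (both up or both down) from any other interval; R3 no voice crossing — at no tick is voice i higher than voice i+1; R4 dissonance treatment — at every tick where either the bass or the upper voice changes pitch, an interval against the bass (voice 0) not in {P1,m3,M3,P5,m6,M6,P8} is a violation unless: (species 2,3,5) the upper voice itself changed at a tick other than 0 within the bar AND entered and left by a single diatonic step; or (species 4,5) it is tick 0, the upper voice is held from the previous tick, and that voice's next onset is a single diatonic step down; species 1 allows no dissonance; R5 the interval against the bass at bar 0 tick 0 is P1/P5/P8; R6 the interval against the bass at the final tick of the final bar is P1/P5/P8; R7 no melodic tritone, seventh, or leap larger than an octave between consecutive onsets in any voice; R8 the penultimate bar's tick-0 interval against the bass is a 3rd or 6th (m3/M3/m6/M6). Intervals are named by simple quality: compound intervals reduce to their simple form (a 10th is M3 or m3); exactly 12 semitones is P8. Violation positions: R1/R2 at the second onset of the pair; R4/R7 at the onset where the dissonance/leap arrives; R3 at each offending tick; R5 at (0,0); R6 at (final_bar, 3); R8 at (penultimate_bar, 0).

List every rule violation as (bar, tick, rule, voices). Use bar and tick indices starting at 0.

bar 0: v0=A3 v1=A4 downbeat P8
bar 1: v0=B3 v1=F4 downbeat TT
bar 2: v0=C4 v1=D4 downbeat M2
bar 3: v0=B3 v1=C5 downbeat m2
bar 4: v0=A3 v1=G4 downbeat m7
bar 5: v0=B3 v1=E4 downbeat P4
bar 6: v0=B3 v1=D4 downbeat m3
bar 7: v0=A3 v1=A4 downbeat P8
  -> R4 @ bar 1 tick 0 v(0, 1): B3/F4 TT untreated
  -> R4 @ bar 2 tick 0 v(0, 1): C4/D4 M2 untreated
  -> R7 @ bar 2 tick 2 v(1,): D4->C5 leap 10st
  -> R4 @ bar 3 tick 0 v(0, 1): B3/C5 m2 untreated
  -> R4 @ bar 4 tick 0 v(0, 1): A3/G4 m7 untreated
  -> R4 @ bar 6 tick 2 v(0, 1): B3/F4 TT untreated

(1, 0, R4, (0, 1))
(2, 0, R4, (0, 1))
(2, 2, R7, (1,))
(3, 0, R4, (0, 1))
(4, 0, R4, (0, 1))
(6, 2, R4, (0, 1))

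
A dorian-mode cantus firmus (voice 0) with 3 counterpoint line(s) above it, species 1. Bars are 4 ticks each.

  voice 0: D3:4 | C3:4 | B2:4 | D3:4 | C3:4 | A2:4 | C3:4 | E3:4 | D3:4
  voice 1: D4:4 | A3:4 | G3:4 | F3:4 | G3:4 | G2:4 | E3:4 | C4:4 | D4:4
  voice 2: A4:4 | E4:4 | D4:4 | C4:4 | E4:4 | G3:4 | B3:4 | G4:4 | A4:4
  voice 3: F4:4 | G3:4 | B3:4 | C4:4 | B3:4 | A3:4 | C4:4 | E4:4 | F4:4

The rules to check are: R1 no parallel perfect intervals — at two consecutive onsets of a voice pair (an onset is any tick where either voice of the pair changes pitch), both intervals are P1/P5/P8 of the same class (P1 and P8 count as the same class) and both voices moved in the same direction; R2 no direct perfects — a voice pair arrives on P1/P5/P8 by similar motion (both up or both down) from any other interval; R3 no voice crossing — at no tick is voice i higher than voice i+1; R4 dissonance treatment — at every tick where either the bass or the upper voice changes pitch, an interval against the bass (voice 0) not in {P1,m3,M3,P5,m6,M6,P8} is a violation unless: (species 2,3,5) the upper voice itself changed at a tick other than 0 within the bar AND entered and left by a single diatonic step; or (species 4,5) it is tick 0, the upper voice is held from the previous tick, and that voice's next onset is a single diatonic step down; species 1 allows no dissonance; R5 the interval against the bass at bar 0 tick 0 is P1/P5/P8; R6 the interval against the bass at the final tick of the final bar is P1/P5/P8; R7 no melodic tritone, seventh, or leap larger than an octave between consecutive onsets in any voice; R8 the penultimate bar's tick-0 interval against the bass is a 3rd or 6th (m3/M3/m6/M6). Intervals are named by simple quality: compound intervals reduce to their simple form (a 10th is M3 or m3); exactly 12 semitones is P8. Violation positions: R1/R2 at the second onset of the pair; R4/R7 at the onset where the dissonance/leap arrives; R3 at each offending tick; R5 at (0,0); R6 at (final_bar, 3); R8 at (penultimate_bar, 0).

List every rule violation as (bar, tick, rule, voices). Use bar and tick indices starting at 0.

(0, 0, R3, (2, 3))
(0, 0, R5, (0, 3))
(0, 1, R3, (2, 3))
(0, 2, R3, (2, 3))
(0, 3, R3, (2, 3))
(1, 0, R1, (1, 2))
(1, 0, R2, (0, 3))
(1, 0, R3, (2, 3))
(1, 0, R7, (3,))
(1, 1, R3, (2, 3))
(1, 2, R3, (2, 3))
(1, 3, R3, (2, 3))
(2, 0, R1, (1, 2))
(2, 0, R3, (2, 3))
(2, 1, R3, (2, 3))
(2, 2, R3, (2, 3))
(2, 3, R3, (2, 3))
(3, 0, R1, (1, 2))
(3, 0, R4, (0, 2))
(3, 0, R4, (0, 3))
(4, 0, R3, (2, 3))
(4, 0, R4, (0, 3))
(4, 1, R3, (2, 3))
(4, 2, R3, (2, 3))
(4, 3, R3, (2, 3))
(5, 0, R2, (0, 3))
(5, 0, R2, (1, 2))
(5, 0, R3, (0, 1))
(5, 0, R4, (0, 1))
(5, 0, R4, (0, 2))
(5, 1, R3, (0, 1))
(5, 2, R3, (0, 1))
(5, 3, R3, (0, 1))
(6, 0, R1, (0, 3))
(6, 0, R2, (1, 2))
(6, 0, R4, (0, 2))
(7, 0, R1, (0, 3))
(7, 0, R1, (1, 2))
(7, 0, R3, (2, 3))
(7, 0, R8, (0, 3))
(7, 1, R3, (2, 3))
(7, 2, R3, (2, 3))
(7, 3, R3, (2, 3))
(8, 0, R1, (1, 2))
(8, 0, R3, (2, 3))
(8, 1, R3, (2, 3))
(8, 2, R3, (2, 3))
(8, 3, R3, (2, 3))
(8, 3, R6, (0, 3))

bar 0: v0=D3 v1=D4 v2=A4 v3=F4 downbeat m3
bar 1: v0=C3 v1=A3 v2=E4 v3=G3 downbeat P5
bar 2: v0=B2 v1=G3 v2=D4 v3=B3 downbeat P8
bar 3: v0=D3 v1=F3 v2=C4 v3=C4 downbeat m7
bar 4: v0=C3 v1=G3 v2=E4 v3=B3 downbeat M7
bar 5: v0=A2 v1=G2 v2=G3 v3=A3 downbeat P8
bar 6: v0=C3 v1=E3 v2=B3 v3=C4 downbeat P8
bar 7: v0=E3 v1=C4 v2=G4 v3=E4 downbeat P8
bar 8: v0=D3 v1=D4 v2=A4 v3=F4 downbeat m3
  -> R3 @ bar 0 tick 0 v(2, 3): A4 above F4
  -> R5 @ bar 0 tick 0 v(0, 3): opens on m3
  -> R3 @ bar 0 tick 1 v(2, 3): A4 above F4
  -> R3 @ bar 0 tick 2 v(2, 3): A4 above F4
  -> R3 @ bar 0 tick 3 v(2, 3): A4 above F4
  -> R1 @ bar 1 tick 0 v(1, 2): D4/A4 P5 -> A3/E4 P5 similar
  -> R2 @ bar 1 tick 0 v(0, 3): D3/F4 m3 -> C3/G3 P5 similar
  -> R3 @ bar 1 tick 0 v(2, 3): E4 above G3
  -> R7 @ bar 1 tick 0 v(3,): F4->G3 leap 10st
  -> R3 @ bar 1 tick 1 v(2, 3): E4 above G3
  -> R3 @ bar 1 tick 2 v(2, 3): E4 above G3
  -> R3 @ bar 1 tick 3 v(2, 3): E4 above G3
  -> R1 @ bar 2 tick 0 v(1, 2): A3/E4 P5 -> G3/D4 P5 similar
  -> R3 @ bar 2 tick 0 v(2, 3): D4 above B3
  -> R3 @ bar 2 tick 1 v(2, 3): D4 above B3
  -> R3 @ bar 2 tick 2 v(2, 3): D4 above B3
  -> R3 @ bar 2 tick 3 v(2, 3): D4 above B3
  -> R1 @ bar 3 tick 0 v(1, 2): G3/D4 P5 -> F3/C4 P5 similar
  -> R4 @ bar 3 tick 0 v(0, 2): D3/C4 m7 untreated
  -> R4 @ bar 3 tick 0 v(0, 3): D3/C4 m7 untreated
  -> R3 @ bar 4 tick 0 v(2, 3): E4 above B3
  -> R4 @ bar 4 tick 0 v(0, 3): C3/B3 M7 untreated
  -> R3 @ bar 4 tick 1 v(2, 3): E4 above B3
  -> R3 @ bar 4 tick 2 v(2, 3): E4 above B3
  -> R3 @ bar 4 tick 3 v(2, 3): E4 above B3
  -> R2 @ bar 5 tick 0 v(0, 3): C3/B3 M7 -> A2/A3 P8 similar
  -> R2 @ bar 5 tick 0 v(1, 2): G3/E4 M6 -> G2/G3 P8 similar
  -> R3 @ bar 5 tick 0 v(0, 1): A2 above G2
  -> R4 @ bar 5 tick 0 v(0, 1): A2/G2 M2 untreated
  -> R4 @ bar 5 tick 0 v(0, 2): A2/G3 m7 untreated
  -> R3 @ bar 5 tick 1 v(0, 1): A2 above G2
  -> R3 @ bar 5 tick 2 v(0, 1): A2 above G2
  -> R3 @ bar 5 tick 3 v(0, 1): A2 above G2
  -> R1 @ bar 6 tick 0 v(0, 3): A2/A3 P8 -> C3/C4 P8 similar
  -> R2 @ bar 6 tick 0 v(1, 2): G2/G3 P8 -> E3/B3 P5 similar
  -> R4 @ bar 6 tick 0 v(0, 2): C3/B3 M7 untreated
  -> R1 @ bar 7 tick 0 v(0, 3): C3/C4 P8 -> E3/E4 P8 similar
  -> R1 @ bar 7 tick 0 v(1, 2): E3/B3 P5 -> C4/G4 P5 similar
  -> R3 @ bar 7 tick 0 v(2, 3): G4 above E4
  -> R8 @ bar 7 tick 0 v(0, 3): penult P8 not 3rd/6th
  -> R3 @ bar 7 tick 1 v(2, 3): G4 above E4
  -> R3 @ bar 7 tick 2 v(2, 3): G4 above E4
  -> R3 @ bar 7 tick 3 v(2, 3): G4 above E4
  -> R1 @ bar 8 tick 0 v(1, 2): C4/G4 P5 -> D4/A4 P5 similar
  -> R3 @ bar 8 tick 0 v(2, 3): A4 above F4
  -> R3 @ bar 8 tick 1 v(2, 3): A4 above F4
  -> R3 @ bar 8 tick 2 v(2, 3): A4 above F4
  -> R3 @ bar 8 tick 3 v(2, 3): A4 above F4
  -> R6 @ bar 8 tick 3 v(0, 3): closes on m3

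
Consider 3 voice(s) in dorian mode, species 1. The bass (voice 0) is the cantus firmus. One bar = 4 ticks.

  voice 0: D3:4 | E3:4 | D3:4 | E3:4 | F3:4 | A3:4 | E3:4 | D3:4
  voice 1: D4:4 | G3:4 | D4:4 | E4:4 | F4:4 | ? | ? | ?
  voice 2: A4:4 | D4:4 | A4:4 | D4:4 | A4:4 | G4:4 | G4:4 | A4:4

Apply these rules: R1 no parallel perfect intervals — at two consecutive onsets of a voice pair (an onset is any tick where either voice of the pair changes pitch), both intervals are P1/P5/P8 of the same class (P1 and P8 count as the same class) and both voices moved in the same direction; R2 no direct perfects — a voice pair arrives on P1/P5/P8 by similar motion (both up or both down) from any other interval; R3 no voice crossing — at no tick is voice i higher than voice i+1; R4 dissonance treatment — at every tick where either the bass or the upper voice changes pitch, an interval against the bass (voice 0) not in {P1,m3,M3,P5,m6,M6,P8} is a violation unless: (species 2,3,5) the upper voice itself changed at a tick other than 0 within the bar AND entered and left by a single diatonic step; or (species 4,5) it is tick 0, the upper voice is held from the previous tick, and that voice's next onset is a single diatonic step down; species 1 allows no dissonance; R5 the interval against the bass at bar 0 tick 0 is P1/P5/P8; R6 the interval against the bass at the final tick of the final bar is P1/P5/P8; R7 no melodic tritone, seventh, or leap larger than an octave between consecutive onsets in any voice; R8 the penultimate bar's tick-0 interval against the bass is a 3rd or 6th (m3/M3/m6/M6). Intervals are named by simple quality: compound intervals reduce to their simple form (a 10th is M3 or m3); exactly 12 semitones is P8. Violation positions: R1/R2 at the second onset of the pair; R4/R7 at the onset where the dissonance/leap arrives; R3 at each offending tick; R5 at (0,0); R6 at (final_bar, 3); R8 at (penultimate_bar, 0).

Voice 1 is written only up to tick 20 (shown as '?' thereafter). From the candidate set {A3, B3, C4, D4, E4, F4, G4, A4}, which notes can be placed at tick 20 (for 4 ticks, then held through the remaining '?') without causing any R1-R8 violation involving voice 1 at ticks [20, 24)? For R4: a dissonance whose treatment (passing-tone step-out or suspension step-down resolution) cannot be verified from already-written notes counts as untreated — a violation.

{A3, E4, F4}

A3: legal
B3: violates R4,R7
C4: violates R2
D4: violates R4
E4: legal
F4: legal
G4: violates R4
A4: violates R1,R3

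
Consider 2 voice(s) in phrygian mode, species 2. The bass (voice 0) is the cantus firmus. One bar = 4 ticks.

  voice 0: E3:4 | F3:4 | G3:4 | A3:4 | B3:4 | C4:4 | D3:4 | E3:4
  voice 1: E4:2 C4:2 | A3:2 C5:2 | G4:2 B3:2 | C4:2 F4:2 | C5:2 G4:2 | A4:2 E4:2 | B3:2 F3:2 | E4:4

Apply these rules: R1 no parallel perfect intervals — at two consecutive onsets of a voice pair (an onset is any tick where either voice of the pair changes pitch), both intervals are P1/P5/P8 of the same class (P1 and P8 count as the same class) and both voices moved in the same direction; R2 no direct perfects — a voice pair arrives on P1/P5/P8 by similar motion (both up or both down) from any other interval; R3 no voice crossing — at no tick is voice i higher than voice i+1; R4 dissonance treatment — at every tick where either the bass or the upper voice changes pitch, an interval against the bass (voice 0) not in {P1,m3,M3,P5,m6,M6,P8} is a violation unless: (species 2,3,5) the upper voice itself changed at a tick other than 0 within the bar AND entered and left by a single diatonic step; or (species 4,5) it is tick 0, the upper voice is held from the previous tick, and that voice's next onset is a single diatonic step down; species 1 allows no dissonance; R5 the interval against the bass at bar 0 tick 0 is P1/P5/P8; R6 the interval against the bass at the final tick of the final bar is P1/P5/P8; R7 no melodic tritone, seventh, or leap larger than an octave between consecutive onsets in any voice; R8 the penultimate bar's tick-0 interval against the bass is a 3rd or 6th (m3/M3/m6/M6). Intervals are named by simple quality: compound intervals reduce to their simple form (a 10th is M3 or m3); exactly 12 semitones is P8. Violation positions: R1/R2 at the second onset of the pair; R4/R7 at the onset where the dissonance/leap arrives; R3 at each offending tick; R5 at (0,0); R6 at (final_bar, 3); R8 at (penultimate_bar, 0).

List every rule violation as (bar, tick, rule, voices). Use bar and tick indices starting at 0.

bar 0: v0=E3 v1=E4 downbeat P8
bar 1: v0=F3 v1=A3 downbeat M3
bar 2: v0=G3 v1=G4 downbeat P8
bar 3: v0=A3 v1=C4 downbeat m3
bar 4: v0=B3 v1=C5 downbeat m2
bar 5: v0=C4 v1=A4 downbeat M6
bar 6: v0=D3 v1=B3 downbeat M6
bar 7: v0=E3 v1=E4 downbeat P8
  -> R7 @ bar 1 tick 2 v(1,): A3->C5 leap 15st
  -> R4 @ bar 4 tick 0 v(0, 1): B3/C5 m2 untreated
  -> R7 @ bar 6 tick 0 v(0,): C4->D3 leap 10st
  -> R7 @ bar 6 tick 2 v(1,): B3->F3 leap 6st
  -> R2 @ bar 7 tick 0 v(0, 1): D3/F3 m3 -> E3/E4 P8 similar
  -> R7 @ bar 7 tick 0 v(1,): F3->E4 leap 11st

(1, 2, R7, (1,))
(4, 0, R4, (0, 1))
(6, 0, R7, (0,))
(6, 2, R7, (1,))
(7, 0, R2, (0, 1))
(7, 0, R7, (1,))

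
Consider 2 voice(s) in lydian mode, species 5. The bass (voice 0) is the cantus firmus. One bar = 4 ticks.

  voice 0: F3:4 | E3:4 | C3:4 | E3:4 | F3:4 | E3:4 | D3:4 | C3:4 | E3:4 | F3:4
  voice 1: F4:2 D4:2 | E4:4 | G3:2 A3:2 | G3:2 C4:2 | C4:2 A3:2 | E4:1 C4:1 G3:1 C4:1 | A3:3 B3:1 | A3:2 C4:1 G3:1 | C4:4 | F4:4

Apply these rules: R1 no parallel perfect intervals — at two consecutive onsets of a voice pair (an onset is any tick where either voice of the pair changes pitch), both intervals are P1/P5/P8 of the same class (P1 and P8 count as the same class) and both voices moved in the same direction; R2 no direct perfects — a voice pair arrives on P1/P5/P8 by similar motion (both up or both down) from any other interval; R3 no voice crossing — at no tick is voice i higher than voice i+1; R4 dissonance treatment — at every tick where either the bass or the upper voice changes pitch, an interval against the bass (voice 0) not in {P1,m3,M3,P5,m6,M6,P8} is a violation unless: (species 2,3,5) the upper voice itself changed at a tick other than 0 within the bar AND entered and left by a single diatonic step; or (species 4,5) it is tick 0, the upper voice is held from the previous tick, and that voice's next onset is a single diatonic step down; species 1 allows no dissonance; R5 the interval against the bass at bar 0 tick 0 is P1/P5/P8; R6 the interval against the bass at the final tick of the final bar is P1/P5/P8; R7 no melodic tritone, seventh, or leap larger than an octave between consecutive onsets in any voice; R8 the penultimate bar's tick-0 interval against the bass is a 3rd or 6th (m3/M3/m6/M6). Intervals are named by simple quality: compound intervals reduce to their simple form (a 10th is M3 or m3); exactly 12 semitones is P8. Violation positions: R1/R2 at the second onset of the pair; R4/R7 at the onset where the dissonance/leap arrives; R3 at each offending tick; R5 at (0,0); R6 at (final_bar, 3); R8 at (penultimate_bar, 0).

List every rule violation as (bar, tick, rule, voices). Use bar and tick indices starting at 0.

bar 0: v0=F3 v1=F4 downbeat P8
bar 1: v0=E3 v1=E4 downbeat P8
bar 2: v0=C3 v1=G3 downbeat P5
bar 3: v0=E3 v1=G3 downbeat m3
bar 4: v0=F3 v1=C4 downbeat P5
bar 5: v0=E3 v1=E4 downbeat P8
bar 6: v0=D3 v1=A3 downbeat P5
bar 7: v0=C3 v1=A3 downbeat M6
bar 8: v0=E3 v1=C4 downbeat m6
bar 9: v0=F3 v1=F4 downbeat P8
  -> R2 @ bar 2 tick 0 v(0, 1): E3/E4 P8 -> C3/G3 P5 similar
  -> R2 @ bar 6 tick 0 v(0, 1): E3/C4 m6 -> D3/A3 P5 similar
  -> R2 @ bar 9 tick 0 v(0, 1): E3/C4 m6 -> F3/F4 P8 similar

(2, 0, R2, (0, 1))
(6, 0, R2, (0, 1))
(9, 0, R2, (0, 1))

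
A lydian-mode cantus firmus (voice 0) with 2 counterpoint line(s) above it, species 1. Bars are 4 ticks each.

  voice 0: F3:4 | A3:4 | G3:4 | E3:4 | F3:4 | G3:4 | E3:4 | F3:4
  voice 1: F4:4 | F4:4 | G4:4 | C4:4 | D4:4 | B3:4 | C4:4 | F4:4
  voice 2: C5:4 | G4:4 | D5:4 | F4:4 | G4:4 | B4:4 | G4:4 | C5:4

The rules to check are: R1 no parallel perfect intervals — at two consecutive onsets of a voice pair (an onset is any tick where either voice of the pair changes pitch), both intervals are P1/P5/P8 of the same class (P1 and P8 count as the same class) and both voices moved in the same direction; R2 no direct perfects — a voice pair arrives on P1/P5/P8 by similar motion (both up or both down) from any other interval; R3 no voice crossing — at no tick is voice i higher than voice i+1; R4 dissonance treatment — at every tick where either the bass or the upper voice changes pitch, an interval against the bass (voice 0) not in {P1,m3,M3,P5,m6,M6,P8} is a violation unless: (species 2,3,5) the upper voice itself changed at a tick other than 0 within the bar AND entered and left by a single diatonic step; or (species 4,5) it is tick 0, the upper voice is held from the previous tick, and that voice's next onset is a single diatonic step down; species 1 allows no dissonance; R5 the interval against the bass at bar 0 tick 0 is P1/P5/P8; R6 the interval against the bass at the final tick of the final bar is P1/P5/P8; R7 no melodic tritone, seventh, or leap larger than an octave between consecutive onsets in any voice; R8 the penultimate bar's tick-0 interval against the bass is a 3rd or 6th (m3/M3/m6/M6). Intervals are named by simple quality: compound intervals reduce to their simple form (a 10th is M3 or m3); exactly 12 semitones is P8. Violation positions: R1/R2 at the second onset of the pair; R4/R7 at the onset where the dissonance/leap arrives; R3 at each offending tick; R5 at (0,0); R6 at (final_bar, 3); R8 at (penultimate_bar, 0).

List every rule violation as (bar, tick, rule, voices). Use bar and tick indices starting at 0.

(1, 0, R4, (0, 2))
(2, 0, R2, (1, 2))
(3, 0, R4, (0, 2))
(4, 0, R4, (0, 2))
(7, 0, R1, (1, 2))
(7, 0, R2, (0, 1))
(7, 0, R2, (0, 2))

bar 0: v0=F3 v1=F4 v2=C5 downbeat P5
bar 1: v0=A3 v1=F4 v2=G4 downbeat m7
bar 2: v0=G3 v1=G4 v2=D5 downbeat P5
bar 3: v0=E3 v1=C4 v2=F4 downbeat m2
bar 4: v0=F3 v1=D4 v2=G4 downbeat M2
bar 5: v0=G3 v1=B3 v2=B4 downbeat M3
bar 6: v0=E3 v1=C4 v2=G4 downbeat m3
bar 7: v0=F3 v1=F4 v2=C5 downbeat P5
  -> R4 @ bar 1 tick 0 v(0, 2): A3/G4 m7 untreated
  -> R2 @ bar 2 tick 0 v(1, 2): F4/G4 M2 -> G4/D5 P5 similar
  -> R4 @ bar 3 tick 0 v(0, 2): E3/F4 m2 untreated
  -> R4 @ bar 4 tick 0 v(0, 2): F3/G4 M2 untreated
  -> R1 @ bar 7 tick 0 v(1, 2): C4/G4 P5 -> F4/C5 P5 similar
  -> R2 @ bar 7 tick 0 v(0, 1): E3/C4 m6 -> F3/F4 P8 similar
  -> R2 @ bar 7 tick 0 v(0, 2): E3/G4 m3 -> F3/C5 P5 similar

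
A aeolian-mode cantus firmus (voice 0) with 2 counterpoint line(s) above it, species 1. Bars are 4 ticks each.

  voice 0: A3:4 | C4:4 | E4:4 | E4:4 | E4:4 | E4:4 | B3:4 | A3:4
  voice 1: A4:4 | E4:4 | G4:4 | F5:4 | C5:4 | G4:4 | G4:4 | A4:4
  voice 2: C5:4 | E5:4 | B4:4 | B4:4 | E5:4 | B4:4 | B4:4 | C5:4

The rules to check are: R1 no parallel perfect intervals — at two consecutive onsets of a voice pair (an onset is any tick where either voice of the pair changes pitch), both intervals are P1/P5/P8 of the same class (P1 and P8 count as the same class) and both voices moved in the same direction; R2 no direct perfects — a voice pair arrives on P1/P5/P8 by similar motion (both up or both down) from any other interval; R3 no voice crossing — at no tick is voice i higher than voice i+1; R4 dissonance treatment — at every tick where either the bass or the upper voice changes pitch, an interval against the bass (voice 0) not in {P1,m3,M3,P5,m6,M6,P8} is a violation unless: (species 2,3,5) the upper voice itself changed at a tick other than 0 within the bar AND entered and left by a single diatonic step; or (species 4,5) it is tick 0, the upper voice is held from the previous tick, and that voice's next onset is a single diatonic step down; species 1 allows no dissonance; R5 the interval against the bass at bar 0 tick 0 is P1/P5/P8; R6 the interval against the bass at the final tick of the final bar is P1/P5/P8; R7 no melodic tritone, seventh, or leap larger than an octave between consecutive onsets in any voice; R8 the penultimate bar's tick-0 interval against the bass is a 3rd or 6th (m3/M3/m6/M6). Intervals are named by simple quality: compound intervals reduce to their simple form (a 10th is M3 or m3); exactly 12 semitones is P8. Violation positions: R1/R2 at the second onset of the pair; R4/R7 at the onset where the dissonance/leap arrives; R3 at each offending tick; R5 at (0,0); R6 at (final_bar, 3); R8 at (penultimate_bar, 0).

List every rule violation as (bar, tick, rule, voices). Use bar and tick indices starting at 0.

(0, 0, R5, (0, 2))
(3, 0, R3, (1, 2))
(3, 0, R4, (0, 1))
(3, 0, R7, (1,))
(3, 1, R3, (1, 2))
(3, 2, R3, (1, 2))
(3, 3, R3, (1, 2))
(6, 0, R8, (0, 2))
(7, 3, R6, (0, 2))

bar 0: v0=A3 v1=A4 v2=C5 downbeat m3
bar 1: v0=C4 v1=E4 v2=E5 downbeat M3
bar 2: v0=E4 v1=G4 v2=B4 downbeat P5
bar 3: v0=E4 v1=F5 v2=B4 downbeat P5
bar 4: v0=E4 v1=C5 v2=E5 downbeat P8
bar 5: v0=E4 v1=G4 v2=B4 downbeat P5
bar 6: v0=B3 v1=G4 v2=B4 downbeat P8
bar 7: v0=A3 v1=A4 v2=C5 downbeat m3
  -> R5 @ bar 0 tick 0 v(0, 2): opens on m3
  -> R3 @ bar 3 tick 0 v(1, 2): F5 above B4
  -> R4 @ bar 3 tick 0 v(0, 1): E4/F5 m2 untreated
  -> R7 @ bar 3 tick 0 v(1,): G4->F5 leap 10st
  -> R3 @ bar 3 tick 1 v(1, 2): F5 above B4
  -> R3 @ bar 3 tick 2 v(1, 2): F5 above B4
  -> R3 @ bar 3 tick 3 v(1, 2): F5 above B4
  -> R8 @ bar 6 tick 0 v(0, 2): penult P8 not 3rd/6th
  -> R6 @ bar 7 tick 3 v(0, 2): closes on m3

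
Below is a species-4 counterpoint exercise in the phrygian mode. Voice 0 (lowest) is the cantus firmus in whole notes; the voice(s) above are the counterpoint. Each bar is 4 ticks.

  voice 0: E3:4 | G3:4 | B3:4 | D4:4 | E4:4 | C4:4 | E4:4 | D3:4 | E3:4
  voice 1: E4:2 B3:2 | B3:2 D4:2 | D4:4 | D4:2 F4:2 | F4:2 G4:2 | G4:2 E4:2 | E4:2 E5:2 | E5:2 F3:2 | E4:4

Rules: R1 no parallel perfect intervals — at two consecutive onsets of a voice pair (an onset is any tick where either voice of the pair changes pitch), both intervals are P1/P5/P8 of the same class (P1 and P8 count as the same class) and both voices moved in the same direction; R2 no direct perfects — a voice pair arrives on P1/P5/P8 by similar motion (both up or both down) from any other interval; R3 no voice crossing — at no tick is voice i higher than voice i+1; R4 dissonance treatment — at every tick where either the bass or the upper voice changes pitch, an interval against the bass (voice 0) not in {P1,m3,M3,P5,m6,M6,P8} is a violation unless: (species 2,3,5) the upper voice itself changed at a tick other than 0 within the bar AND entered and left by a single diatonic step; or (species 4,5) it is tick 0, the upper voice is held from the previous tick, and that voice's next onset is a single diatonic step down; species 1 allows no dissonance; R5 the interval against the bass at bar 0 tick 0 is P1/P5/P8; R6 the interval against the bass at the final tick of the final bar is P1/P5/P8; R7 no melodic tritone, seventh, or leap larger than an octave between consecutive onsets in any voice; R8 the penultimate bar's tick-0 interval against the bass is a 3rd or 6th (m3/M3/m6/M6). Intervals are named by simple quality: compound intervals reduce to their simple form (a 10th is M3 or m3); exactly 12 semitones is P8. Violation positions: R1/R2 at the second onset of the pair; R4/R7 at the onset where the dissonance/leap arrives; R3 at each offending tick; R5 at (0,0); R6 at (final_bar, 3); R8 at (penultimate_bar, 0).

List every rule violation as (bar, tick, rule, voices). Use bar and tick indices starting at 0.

bar 0: v0=E3 v1=E4 downbeat P8
bar 1: v0=G3 v1=B3 downbeat M3
bar 2: v0=B3 v1=D4 downbeat m3
bar 3: v0=D4 v1=D4 downbeat P1
bar 4: v0=E4 v1=F4 downbeat m2
bar 5: v0=C4 v1=G4 downbeat P5
bar 6: v0=E4 v1=E4 downbeat P1
bar 7: v0=D3 v1=E5 downbeat M2
bar 8: v0=E3 v1=E4 downbeat P8
  -> R4 @ bar 4 tick 0 v(0, 1): E4/F4 m2 untreated
  -> R4 @ bar 7 tick 0 v(0, 1): D3/E5 M2 untreated
  -> R7 @ bar 7 tick 0 v(0,): E4->D3 leap 14st
  -> R8 @ bar 7 tick 0 v(0, 1): penult M2 not 3rd/6th
  -> R7 @ bar 7 tick 2 v(1,): E5->F3 leap 23st
  -> R2 @ bar 8 tick 0 v(0, 1): D3/F3 m3 -> E3/E4 P8 similar
  -> R7 @ bar 8 tick 0 v(1,): F3->E4 leap 11st

(4, 0, R4, (0, 1))
(7, 0, R4, (0, 1))
(7, 0, R7, (0,))
(7, 0, R8, (0, 1))
(7, 2, R7, (1,))
(8, 0, R2, (0, 1))
(8, 0, R7, (1,))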